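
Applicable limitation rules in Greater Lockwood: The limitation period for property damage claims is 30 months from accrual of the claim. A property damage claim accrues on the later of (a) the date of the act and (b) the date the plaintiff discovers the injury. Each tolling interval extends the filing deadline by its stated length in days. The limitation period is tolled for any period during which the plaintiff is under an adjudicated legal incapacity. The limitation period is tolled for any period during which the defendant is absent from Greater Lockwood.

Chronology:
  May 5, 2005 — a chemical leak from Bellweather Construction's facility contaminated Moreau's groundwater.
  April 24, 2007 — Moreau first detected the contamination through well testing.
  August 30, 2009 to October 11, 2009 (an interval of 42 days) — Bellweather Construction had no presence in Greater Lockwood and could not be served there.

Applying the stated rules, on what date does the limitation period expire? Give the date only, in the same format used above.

December 5, 2009

Taking the later of the act (May 5, 2005) and discovery (April 24, 2007), the claim accrued on April 24, 2007.
Adding the 30 months base period to April 24, 2007 gives a deadline of October 24, 2009, before any tolling.
The defendant's absence from the jurisdiction from August 30, 2009 to October 11, 2009 tolled the period for 42 days, extending the deadline to December 5, 2009.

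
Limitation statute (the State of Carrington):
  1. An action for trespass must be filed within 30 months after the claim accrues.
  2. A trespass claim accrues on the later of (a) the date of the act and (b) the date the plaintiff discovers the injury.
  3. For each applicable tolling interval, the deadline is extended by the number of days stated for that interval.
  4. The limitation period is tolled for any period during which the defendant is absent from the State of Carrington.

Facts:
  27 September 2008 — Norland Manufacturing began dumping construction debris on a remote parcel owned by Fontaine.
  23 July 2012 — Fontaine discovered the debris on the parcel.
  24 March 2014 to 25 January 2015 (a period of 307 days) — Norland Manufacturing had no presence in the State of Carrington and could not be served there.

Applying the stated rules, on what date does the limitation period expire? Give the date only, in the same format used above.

26 November 2015

Taking the later of the act (27 September 2008) and discovery (23 July 2012), the claim accrued on 23 July 2012.
Adding the 30 months base period to 23 July 2012 gives a deadline of 23 January 2015, before any tolling.
Because the defendant's absence from the jurisdiction ran from 24 March 2014 to 25 January 2015, the deadline is extended by 307 days to 26 November 2015.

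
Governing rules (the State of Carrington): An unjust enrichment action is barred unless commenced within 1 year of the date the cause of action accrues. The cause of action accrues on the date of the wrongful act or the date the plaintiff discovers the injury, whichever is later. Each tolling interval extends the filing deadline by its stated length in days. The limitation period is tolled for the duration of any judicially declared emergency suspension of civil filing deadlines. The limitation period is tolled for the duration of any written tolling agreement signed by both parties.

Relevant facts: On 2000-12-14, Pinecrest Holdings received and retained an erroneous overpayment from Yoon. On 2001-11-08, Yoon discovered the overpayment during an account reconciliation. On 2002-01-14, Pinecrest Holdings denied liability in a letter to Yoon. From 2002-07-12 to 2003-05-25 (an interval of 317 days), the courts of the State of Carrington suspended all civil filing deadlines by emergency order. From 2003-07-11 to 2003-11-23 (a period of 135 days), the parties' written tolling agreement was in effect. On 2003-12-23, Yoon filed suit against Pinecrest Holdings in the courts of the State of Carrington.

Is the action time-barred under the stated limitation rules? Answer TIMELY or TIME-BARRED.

TIMELY

Taking the later of the act (2000-12-14) and discovery (2001-11-08), the claim accrued on 2001-11-08.
Adding the 1 year base period to 2001-11-08 gives a deadline of 2002-11-08, before any tolling.
The period was tolled for 317 days by the emergency suspension of filing deadlines (2002-07-12 to 2003-05-25), pushing the deadline to 2003-09-21.
The period was tolled for 135 days by the written tolling agreement (2003-07-11 to 2003-11-23), pushing the deadline to 2004-02-03.
The other events in the timeline have no effect on the limitation period under the stated rules.
Filing on 2003-12-23 beat the 2004-02-03 deadline — the action is timely.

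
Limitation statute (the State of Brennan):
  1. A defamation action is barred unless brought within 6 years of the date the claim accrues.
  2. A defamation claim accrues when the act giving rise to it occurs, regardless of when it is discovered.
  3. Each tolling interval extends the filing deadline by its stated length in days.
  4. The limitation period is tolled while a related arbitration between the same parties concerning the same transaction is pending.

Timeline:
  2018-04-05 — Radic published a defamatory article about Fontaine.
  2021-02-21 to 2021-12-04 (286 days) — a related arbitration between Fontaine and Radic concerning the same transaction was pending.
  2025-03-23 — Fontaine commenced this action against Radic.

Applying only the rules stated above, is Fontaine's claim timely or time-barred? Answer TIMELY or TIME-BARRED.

TIME-BARRED

The claim accrued on 2018-04-05, the date of the act.
6 years from 2018-04-05 is 2024-04-05.
Because the pending related arbitration ran from 2021-02-21 to 2021-12-04, the deadline is extended by 286 days to 2025-01-16.
The 2025-03-23 filing falls after the 2025-01-16 deadline; the claim is time-barred.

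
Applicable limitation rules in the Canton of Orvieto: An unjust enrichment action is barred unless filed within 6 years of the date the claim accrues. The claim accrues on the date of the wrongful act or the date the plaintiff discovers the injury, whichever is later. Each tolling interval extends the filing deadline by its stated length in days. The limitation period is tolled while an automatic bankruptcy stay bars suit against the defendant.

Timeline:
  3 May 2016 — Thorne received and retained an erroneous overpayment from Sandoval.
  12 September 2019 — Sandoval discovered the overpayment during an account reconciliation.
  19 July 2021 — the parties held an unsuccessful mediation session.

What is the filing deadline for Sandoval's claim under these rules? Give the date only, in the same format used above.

Taking the later of the act (3 May 2016) and discovery (12 September 2019), the claim accrued on 12 September 2019.
Adding the 6 years base period to 12 September 2019 gives a deadline of 12 September 2025, before any tolling.
The other events in the timeline have no effect on the limitation period under the stated rules.

12 September 2025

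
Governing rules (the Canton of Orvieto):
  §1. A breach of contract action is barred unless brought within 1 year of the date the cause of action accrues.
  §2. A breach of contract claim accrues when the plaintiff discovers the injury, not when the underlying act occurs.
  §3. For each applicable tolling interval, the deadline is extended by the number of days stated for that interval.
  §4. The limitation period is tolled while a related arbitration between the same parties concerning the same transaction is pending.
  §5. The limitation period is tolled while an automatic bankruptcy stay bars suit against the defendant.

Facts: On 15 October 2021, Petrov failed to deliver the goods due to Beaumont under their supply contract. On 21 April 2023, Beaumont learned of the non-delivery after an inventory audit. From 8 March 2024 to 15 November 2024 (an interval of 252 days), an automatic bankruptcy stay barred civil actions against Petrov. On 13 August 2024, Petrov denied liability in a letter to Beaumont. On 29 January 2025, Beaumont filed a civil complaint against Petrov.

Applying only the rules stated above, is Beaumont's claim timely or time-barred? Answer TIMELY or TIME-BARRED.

TIME-BARRED

The claim did not accrue until Beaumont discovered the injury on 21 April 2023; the 15 October 2021 act date does not start the clock under the stated rule.
1 year from 21 April 2023 is 21 April 2024.
Because the automatic bankruptcy stay ran from 8 March 2024 to 15 November 2024, the deadline is extended by 252 days to 29 December 2024.
Nothing else in the chronology tolls or restarts the period.
Beaumont filed on 29 January 2025, after the 29 December 2024 deadline, so the action is time-barred.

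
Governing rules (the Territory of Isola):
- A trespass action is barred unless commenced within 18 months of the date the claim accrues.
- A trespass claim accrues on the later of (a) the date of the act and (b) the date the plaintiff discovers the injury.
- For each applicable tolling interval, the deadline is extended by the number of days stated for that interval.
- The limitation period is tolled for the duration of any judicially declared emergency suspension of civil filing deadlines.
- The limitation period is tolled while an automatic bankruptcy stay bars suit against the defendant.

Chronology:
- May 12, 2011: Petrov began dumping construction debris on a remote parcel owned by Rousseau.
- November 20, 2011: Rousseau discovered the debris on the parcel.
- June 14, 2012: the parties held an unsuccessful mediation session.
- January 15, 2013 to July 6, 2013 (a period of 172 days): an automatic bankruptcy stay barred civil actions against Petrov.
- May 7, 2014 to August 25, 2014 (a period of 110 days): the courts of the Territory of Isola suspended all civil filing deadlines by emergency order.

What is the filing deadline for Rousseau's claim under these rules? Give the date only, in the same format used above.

November 8, 2013

Because discovery on November 20, 2011 post-dates the May 12, 2011 act, accrual under the later-of rule falls on November 20, 2011.
18 months from November 20, 2011 is May 20, 2013.
The automatic bankruptcy stay from January 15, 2013 to July 6, 2013 tolled the period for 172 days, extending the deadline to November 8, 2013.
The emergency suspension of filing deadlines starting May 7, 2014 came too late — the period had run on November 8, 2013 — and so does not extend the deadline.
The other events in the timeline have no effect on the limitation period under the stated rules.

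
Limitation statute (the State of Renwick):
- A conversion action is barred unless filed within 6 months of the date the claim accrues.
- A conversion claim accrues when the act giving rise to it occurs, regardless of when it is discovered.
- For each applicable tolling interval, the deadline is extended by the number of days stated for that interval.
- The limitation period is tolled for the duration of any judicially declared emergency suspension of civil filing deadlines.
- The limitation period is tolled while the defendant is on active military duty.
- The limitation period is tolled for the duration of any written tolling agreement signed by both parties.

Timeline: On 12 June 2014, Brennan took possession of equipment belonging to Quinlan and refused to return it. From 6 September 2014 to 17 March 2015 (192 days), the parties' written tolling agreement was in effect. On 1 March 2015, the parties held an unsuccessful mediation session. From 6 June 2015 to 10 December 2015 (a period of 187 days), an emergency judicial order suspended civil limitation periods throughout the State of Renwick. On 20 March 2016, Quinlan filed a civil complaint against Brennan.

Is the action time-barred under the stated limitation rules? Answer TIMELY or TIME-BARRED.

The limitation period began to run on 12 June 2014.
Adding the 6 months base period to 12 June 2014 gives a deadline of 12 December 2014, before any tolling.
Because the written tolling agreement ran from 6 September 2014 to 17 March 2015, the deadline is extended by 192 days to 22 June 2015.
Because the emergency suspension of filing deadlines ran from 6 June 2015 to 10 December 2015, the deadline is extended by 187 days to 26 December 2015.
None of the other events listed affects the running of the period under the stated rules.
Filing on 20 March 2016 missed the 26 December 2015 deadline — the action is time-barred.

TIME-BARRED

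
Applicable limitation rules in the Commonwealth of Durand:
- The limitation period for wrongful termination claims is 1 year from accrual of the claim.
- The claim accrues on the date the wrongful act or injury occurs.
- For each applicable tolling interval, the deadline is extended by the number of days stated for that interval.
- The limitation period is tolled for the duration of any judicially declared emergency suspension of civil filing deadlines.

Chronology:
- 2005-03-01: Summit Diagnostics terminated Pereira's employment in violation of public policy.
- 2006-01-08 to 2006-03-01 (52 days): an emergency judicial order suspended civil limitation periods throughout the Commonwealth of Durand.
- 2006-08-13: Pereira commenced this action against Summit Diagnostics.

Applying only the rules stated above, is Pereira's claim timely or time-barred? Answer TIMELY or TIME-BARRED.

TIME-BARRED

The limitation period began to run on 2005-03-01.
1 year from 2005-03-01 is 2006-03-01.
The emergency suspension of filing deadlines from 2006-01-08 to 2006-03-01 tolled the period for 52 days, extending the deadline to 2006-04-22.
The 2006-08-13 filing falls after the 2006-04-22 deadline; the claim is time-barred.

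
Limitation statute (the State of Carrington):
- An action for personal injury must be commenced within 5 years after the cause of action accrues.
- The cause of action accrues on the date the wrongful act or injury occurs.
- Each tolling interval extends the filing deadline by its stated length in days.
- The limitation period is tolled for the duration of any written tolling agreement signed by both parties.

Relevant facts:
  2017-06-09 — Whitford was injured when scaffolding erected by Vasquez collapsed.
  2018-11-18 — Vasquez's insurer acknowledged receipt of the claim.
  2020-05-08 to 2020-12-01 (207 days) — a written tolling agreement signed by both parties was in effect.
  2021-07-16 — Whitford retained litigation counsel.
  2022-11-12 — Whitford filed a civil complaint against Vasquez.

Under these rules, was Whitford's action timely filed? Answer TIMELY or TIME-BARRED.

The cause of action accrued on 2017-06-09, the date of the act.
Adding the 5 years base period to 2017-06-09 gives a deadline of 2022-06-09, before any tolling.
Because the written tolling agreement ran from 2020-05-08 to 2020-12-01, the deadline is extended by 207 days to 2023-01-02.
Nothing else in the chronology tolls or restarts the period.
The 2022-11-12 filing precedes the 2023-01-02 deadline; the claim is timely.

TIMELY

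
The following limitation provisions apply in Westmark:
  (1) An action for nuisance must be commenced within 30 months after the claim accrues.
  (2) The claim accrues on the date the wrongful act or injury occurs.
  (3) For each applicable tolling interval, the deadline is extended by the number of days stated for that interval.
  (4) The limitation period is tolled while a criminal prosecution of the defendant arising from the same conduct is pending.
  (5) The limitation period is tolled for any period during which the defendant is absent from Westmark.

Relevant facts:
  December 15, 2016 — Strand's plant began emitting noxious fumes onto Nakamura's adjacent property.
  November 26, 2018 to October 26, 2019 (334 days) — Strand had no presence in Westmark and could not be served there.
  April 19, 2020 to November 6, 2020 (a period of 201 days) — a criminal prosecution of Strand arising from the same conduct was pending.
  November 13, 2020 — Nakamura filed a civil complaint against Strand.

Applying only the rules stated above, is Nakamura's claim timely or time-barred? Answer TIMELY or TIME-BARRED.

The limitation period began to run on December 15, 2016.
The untolled deadline — 30 months after December 15, 2016 — is June 15, 2019.
The period was tolled for 334 days by the defendant's absence from the jurisdiction (November 26, 2018 to October 26, 2019), pushing the deadline to May 14, 2020.
The period was tolled for 201 days by the pending criminal prosecution (April 19, 2020 to November 6, 2020), pushing the deadline to December 1, 2020.
Filing on November 13, 2020 beat the December 1, 2020 deadline — the action is timely.

TIMELY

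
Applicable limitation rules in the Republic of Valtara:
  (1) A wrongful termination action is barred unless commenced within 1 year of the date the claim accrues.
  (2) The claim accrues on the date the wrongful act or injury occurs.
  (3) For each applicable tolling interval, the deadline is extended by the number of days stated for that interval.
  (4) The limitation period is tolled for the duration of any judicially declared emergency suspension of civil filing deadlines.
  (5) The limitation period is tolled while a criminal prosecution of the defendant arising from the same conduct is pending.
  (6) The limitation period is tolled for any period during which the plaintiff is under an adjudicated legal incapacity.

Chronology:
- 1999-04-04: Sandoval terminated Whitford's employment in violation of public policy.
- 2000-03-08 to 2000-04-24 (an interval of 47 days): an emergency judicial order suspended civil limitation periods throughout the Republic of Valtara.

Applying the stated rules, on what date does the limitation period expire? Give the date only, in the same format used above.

The limitation period began to run on 1999-04-04.
The untolled deadline — 1 year after 1999-04-04 — is 2000-04-04.
The emergency suspension of filing deadlines from 2000-03-08 to 2000-04-24 tolled the period for 47 days, extending the deadline to 2000-05-21.

2000-05-21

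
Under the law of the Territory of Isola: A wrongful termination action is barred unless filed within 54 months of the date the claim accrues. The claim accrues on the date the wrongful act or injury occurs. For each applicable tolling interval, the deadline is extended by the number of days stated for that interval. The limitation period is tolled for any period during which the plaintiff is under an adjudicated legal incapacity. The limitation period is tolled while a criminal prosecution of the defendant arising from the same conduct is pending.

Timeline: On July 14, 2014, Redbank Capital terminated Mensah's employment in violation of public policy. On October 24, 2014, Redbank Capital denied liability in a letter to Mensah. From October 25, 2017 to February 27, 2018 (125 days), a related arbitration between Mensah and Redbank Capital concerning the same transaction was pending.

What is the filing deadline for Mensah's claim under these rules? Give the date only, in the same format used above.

January 14, 2019

The limitation period began to run on July 14, 2014.
Adding the 54 months base period to July 14, 2014 gives a deadline of January 14, 2019, before any tolling.
No stated provision tolls the period for a pending arbitration, so the interval from October 25, 2017 to February 27, 2018 has no effect on the deadline.
The other events in the timeline have no effect on the limitation period under the stated rules.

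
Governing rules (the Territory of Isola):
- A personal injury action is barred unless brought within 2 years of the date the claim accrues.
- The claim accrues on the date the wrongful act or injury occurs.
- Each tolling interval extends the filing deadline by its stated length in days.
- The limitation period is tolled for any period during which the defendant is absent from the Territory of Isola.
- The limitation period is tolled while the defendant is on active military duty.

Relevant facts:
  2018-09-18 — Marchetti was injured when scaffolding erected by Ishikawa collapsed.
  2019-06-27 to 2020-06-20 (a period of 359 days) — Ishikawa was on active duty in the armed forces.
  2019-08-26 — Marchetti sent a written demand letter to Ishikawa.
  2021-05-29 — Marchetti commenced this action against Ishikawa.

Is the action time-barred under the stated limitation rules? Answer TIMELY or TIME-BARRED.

TIMELY

The claim accrued on 2018-09-18, the date of the act.
Adding the 2 years base period to 2018-09-18 gives a deadline of 2020-09-18, before any tolling.
The period was tolled for 359 days by the defendant's active military service (2019-06-27 to 2020-06-20), pushing the deadline to 2021-09-12.
The other events in the timeline have no effect on the limitation period under the stated rules.
The 2021-05-29 filing precedes the 2021-09-12 deadline; the claim is timely.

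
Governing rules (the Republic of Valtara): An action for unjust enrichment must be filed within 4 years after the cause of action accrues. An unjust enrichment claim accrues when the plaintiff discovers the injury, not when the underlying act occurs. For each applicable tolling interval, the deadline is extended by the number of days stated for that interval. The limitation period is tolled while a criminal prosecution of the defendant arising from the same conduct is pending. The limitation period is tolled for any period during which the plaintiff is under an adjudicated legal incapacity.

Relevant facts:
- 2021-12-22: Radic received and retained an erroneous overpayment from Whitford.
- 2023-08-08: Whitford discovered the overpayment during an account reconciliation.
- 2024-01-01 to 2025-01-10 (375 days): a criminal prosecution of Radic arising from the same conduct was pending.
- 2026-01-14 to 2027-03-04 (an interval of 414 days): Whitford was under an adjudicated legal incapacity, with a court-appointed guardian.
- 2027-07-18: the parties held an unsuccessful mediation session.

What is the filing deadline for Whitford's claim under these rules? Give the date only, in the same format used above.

2029-10-05

Under the discovery rule, the claim accrued on 2023-08-08, when Whitford discovered the injury — not on the 2021-12-22 date of the underlying act.
The untolled deadline — 4 years after 2023-08-08 — is 2027-08-08.
The period was tolled for 375 days by the pending criminal prosecution (2024-01-01 to 2025-01-10), pushing the deadline to 2028-08-17.
The period was tolled for 414 days by the plaintiff's legal incapacity (2026-01-14 to 2027-03-04), pushing the deadline to 2029-10-05.
The other events in the timeline have no effect on the limitation period under the stated rules.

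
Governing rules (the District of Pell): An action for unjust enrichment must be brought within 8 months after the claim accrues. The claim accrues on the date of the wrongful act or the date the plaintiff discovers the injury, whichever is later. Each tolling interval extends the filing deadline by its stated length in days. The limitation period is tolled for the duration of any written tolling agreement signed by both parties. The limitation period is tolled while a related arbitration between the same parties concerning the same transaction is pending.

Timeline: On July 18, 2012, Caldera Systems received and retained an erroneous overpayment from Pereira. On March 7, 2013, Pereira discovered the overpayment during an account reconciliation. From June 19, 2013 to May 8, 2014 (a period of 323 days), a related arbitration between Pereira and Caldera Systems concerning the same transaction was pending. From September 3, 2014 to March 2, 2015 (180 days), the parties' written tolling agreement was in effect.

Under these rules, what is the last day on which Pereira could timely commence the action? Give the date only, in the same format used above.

March 25, 2015

Taking the later of the act (July 18, 2012) and discovery (March 7, 2013), the claim accrued on March 7, 2013.
The untolled deadline — 8 months after March 7, 2013 — is November 7, 2013.
The period was tolled for 323 days by the pending related arbitration (June 19, 2013 to May 8, 2014), pushing the deadline to September 26, 2014.
The written tolling agreement from September 3, 2014 to March 2, 2015 tolled the period for 180 days, extending the deadline to March 25, 2015.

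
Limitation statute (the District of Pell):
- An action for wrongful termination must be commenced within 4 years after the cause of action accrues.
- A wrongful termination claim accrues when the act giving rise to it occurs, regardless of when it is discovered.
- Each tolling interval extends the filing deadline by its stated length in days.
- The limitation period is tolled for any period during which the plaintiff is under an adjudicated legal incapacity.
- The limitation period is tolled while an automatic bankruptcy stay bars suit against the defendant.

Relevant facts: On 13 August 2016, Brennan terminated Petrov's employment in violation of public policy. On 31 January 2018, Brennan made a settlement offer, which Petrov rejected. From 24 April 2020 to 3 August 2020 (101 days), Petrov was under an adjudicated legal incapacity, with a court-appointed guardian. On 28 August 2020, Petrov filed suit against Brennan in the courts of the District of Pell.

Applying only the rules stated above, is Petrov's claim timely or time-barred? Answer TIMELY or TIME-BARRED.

The limitation period began to run on 13 August 2016.
4 years from 13 August 2016 is 13 August 2020.
The period was tolled for 101 days by the plaintiff's legal incapacity (24 April 2020 to 3 August 2020), pushing the deadline to 22 November 2020.
Nothing else in the chronology tolls or restarts the period.
Filing on 28 August 2020 beat the 22 November 2020 deadline — the action is timely.

TIMELY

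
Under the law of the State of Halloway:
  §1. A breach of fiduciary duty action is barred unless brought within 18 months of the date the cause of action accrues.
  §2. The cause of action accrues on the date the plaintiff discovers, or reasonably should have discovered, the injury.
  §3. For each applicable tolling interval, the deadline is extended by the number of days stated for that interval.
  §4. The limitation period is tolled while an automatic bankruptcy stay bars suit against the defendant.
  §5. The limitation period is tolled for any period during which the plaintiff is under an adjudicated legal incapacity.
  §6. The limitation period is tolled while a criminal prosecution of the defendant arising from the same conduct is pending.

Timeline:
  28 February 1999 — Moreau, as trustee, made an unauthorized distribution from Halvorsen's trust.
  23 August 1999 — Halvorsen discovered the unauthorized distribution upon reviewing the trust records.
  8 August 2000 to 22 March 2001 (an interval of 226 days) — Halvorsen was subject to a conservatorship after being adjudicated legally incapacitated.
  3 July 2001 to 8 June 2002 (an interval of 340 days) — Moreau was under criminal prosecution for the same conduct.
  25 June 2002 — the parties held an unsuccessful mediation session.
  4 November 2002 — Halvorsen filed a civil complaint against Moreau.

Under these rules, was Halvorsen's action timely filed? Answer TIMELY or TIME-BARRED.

TIME-BARRED

Accrual is tied to discovery, so the period began on 23 August 1999 rather than on 28 February 1999 when the act occurred.
The untolled deadline — 18 months after 23 August 1999 — is 23 February 2001.
The plaintiff's legal incapacity from 8 August 2000 to 22 March 2001 tolled the period for 226 days, extending the deadline to 7 October 2001.
The pending criminal prosecution from 3 July 2001 to 8 June 2002 tolled the period for 340 days, extending the deadline to 12 September 2002.
The other events in the timeline have no effect on the limitation period under the stated rules.
Filing on 4 November 2002 missed the 12 September 2002 deadline — the action is time-barred.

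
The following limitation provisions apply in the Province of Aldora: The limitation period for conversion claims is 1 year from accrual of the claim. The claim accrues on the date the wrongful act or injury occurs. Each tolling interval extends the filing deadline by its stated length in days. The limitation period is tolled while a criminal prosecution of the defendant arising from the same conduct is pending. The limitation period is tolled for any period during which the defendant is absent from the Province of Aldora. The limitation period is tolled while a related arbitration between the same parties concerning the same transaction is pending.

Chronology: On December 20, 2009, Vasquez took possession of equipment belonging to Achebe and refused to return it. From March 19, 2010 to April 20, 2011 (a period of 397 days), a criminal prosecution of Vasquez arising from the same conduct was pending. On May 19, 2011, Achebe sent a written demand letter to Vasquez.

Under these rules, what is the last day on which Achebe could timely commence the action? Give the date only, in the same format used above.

The limitation period began to run on December 20, 2009.
The untolled deadline — 1 year after December 20, 2009 — is December 20, 2010.
The pending criminal prosecution from March 19, 2010 to April 20, 2011 tolled the period for 397 days, extending the deadline to January 21, 2012.
The other events in the timeline have no effect on the limitation period under the stated rules.

January 21, 2012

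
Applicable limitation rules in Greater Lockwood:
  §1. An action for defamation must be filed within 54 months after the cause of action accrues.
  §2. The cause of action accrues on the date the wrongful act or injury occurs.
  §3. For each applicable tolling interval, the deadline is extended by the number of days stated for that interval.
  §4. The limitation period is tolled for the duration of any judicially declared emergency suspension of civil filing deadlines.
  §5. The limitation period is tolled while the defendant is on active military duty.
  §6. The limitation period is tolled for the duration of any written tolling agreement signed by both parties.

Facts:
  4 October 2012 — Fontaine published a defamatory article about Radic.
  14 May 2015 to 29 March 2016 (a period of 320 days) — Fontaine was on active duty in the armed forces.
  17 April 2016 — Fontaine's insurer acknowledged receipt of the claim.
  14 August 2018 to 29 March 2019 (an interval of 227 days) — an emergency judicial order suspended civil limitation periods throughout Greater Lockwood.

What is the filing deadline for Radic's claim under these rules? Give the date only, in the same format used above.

The claim accrued on 4 October 2012, when the wrongful act occurred.
Adding the 54 months base period to 4 October 2012 gives a deadline of 4 April 2017, before any tolling.
The period was tolled for 320 days by the defendant's active military service (14 May 2015 to 29 March 2016), pushing the deadline to 18 February 2018.
By the time the emergency suspension of filing deadlines began on 14 August 2018, the limitation period had already expired on 18 February 2018; that interval cannot revive it.
None of the other events listed affects the running of the period under the stated rules.

18 February 2018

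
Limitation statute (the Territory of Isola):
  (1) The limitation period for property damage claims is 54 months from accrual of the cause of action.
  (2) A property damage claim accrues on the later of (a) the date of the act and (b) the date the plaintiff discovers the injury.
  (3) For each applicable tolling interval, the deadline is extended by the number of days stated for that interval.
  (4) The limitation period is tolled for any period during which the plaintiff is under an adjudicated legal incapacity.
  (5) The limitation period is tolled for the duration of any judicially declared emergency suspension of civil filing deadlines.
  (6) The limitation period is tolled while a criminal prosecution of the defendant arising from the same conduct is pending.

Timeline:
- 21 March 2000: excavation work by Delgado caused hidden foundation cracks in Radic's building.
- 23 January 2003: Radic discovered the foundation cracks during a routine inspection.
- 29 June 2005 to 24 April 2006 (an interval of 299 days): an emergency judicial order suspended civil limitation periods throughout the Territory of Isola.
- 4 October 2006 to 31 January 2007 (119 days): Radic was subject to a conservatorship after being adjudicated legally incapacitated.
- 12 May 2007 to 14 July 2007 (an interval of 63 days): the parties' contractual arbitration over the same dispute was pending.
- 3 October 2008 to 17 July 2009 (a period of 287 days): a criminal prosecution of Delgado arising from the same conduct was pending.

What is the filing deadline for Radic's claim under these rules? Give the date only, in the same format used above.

13 September 2008

Because discovery on 23 January 2003 post-dates the 21 March 2000 act, accrual under the later-of rule falls on 23 January 2003.
The untolled deadline — 54 months after 23 January 2003 — is 23 July 2007.
The period was tolled for 299 days by the emergency suspension of filing deadlines (29 June 2005 to 24 April 2006), pushing the deadline to 17 May 2008.
Because the plaintiff's legal incapacity ran from 4 October 2006 to 31 January 2007, the deadline is extended by 119 days to 13 September 2008.
The pending criminal prosecution from 3 October 2008 to 17 July 2009 began after the period had already run on 13 September 2008, so it has no tolling effect.
The pending related arbitration from 12 May 2007 to 14 July 2007 does not toll the period, because no stated rule makes a pending arbitration a tolling event.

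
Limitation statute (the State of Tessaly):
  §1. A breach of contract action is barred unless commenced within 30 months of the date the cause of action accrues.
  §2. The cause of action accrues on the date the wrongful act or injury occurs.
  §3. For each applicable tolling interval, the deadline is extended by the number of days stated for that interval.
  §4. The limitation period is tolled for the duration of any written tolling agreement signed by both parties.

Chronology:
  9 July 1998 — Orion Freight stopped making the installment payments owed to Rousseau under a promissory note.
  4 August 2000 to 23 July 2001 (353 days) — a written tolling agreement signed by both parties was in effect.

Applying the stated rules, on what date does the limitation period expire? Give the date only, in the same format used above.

The cause of action accrued on 9 July 1998, the date of the act.
The untolled deadline — 30 months after 9 July 1998 — is 9 January 2001.
The period was tolled for 353 days by the written tolling agreement (4 August 2000 to 23 July 2001), pushing the deadline to 28 December 2001.

28 December 2001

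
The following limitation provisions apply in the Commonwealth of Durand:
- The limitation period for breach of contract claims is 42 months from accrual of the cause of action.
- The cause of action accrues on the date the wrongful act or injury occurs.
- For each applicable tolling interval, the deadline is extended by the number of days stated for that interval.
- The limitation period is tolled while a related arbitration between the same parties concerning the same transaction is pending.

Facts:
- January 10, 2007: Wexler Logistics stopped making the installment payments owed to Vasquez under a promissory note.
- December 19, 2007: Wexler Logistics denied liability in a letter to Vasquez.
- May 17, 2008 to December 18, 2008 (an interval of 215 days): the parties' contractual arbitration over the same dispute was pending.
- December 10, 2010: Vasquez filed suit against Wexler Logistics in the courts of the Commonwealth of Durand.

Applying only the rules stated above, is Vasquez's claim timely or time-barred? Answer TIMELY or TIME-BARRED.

The limitation period began to run on January 10, 2007.
The untolled deadline — 42 months after January 10, 2007 — is July 10, 2010.
Because the pending related arbitration ran from May 17, 2008 to December 18, 2008, the deadline is extended by 215 days to February 10, 2011.
None of the other events listed affects the running of the period under the stated rules.
Vasquez filed on December 10, 2010, before the February 10, 2011 deadline, so the action is timely.

TIMELY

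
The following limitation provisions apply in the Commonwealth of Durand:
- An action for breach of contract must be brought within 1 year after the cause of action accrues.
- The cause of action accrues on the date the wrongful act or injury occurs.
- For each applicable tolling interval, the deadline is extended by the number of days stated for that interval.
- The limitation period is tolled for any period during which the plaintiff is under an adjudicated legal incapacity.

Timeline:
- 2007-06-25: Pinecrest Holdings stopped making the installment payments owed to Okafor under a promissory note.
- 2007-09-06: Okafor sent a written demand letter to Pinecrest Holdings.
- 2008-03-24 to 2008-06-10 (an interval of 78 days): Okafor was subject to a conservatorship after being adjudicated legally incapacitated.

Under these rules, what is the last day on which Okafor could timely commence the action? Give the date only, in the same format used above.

2008-09-11

The limitation period began to run on 2007-06-25.
The untolled deadline — 1 year after 2007-06-25 — is 2008-06-25.
The plaintiff's legal incapacity from 2008-03-24 to 2008-06-10 tolled the period for 78 days, extending the deadline to 2008-09-11.
None of the other events listed affects the running of the period under the stated rules.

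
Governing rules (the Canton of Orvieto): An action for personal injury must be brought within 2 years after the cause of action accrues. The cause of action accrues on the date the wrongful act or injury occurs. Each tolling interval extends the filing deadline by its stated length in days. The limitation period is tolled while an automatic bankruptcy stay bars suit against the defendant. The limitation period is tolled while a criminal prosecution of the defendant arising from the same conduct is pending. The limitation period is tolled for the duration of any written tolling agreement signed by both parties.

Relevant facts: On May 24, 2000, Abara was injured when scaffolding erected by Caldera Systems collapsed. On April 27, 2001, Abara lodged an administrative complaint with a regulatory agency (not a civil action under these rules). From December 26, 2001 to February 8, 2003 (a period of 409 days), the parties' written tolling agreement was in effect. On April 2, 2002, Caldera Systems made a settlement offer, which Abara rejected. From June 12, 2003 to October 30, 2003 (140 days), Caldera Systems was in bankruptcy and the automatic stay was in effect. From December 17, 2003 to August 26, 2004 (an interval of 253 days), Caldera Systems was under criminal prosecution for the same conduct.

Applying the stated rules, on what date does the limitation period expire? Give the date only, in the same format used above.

The cause of action accrued on May 24, 2000, the date of the act.
2 years from May 24, 2000 is May 24, 2002.
The written tolling agreement from December 26, 2001 to February 8, 2003 tolled the period for 409 days, extending the deadline to July 7, 2003.
Because the automatic bankruptcy stay ran from June 12, 2003 to October 30, 2003, the deadline is extended by 140 days to November 24, 2003.
The pending criminal prosecution from December 17, 2003 to August 26, 2004 began after the period had already run on November 24, 2003, so it has no tolling effect.
Nothing else in the chronology tolls or restarts the period.

November 24, 2003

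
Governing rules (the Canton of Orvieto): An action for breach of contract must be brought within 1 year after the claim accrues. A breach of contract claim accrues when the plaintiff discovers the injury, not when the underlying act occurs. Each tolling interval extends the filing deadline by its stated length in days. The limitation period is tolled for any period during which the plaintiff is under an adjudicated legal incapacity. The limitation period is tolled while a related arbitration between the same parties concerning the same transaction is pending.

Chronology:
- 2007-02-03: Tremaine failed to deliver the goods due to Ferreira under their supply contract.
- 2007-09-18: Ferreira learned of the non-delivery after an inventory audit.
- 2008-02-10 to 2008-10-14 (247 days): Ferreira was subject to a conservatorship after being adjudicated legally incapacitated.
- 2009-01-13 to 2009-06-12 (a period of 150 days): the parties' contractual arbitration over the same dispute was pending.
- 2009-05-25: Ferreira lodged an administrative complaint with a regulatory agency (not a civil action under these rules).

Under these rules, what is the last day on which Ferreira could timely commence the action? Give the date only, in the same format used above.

Under the discovery rule, the claim accrued on 2007-09-18, when Ferreira discovered the injury — not on the 2007-02-03 date of the underlying act.
Adding the 1 year base period to 2007-09-18 gives a deadline of 2008-09-18, before any tolling.
The period was tolled for 247 days by the plaintiff's legal incapacity (2008-02-10 to 2008-10-14), pushing the deadline to 2009-05-23.
Because the pending related arbitration ran from 2009-01-13 to 2009-06-12, the deadline is extended by 150 days to 2009-10-20.
Nothing else in the chronology tolls or restarts the period.

2009-10-20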